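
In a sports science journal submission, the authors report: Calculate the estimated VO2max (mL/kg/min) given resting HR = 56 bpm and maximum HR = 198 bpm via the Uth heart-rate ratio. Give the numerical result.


VO2max = 15.3 * HRmax / HRrest
VO2max = 15.3 * 198 / 56
VO2max = 3029.4 / 56 = 54.0964 mL/kg/min

54.0964 mL/kg/min


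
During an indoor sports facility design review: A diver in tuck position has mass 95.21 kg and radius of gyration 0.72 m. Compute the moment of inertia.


I = m * k^2
I = 95.21 * 0.72^2
I = 95.21 * 0.5184 = 49.3569 kg*m^2

49.3569 kg*m^2


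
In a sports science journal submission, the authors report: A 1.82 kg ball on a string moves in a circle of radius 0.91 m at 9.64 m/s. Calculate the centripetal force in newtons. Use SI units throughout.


Fc = m * v^2 / r
v^2 = 9.64^2 = 92.9296
Fc = 1.82 * 92.9296 / 0.91
Fc = 169.1319 / 0.91 = 185.8592 N

185.8592 N


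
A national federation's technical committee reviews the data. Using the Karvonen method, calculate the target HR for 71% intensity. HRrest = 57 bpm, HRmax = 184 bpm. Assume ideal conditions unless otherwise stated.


Target = HRrest + pct*(HRmax - HRrest)
Heart rate reserve = HRmax - HRrest = 184 - 57 = 127 bpm
Fraction = 71% = 0.71
Target = 57 + 0.71 * 127
Target = 57 + 90.17 = 147.17 bpm

147.17 bpm


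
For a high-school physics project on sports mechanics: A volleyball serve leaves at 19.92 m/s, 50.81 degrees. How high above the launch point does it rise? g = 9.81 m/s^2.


H = (v*sin(theta))^2 / (2*g)
vy = v*sin(theta) = 19.92 * sin(50.81 deg) = 15.4391 m/s
H = vy^2 / (2*g) = 238.3655 / (2*9.81)
H = 238.3655 / 19.62 = 12.1491 m

12.1491 m


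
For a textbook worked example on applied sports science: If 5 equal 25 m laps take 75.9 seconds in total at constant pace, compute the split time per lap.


Split time = total_time / n_laps = 75.9 / 5
Split time = 15.18 s per lap

15.18 s


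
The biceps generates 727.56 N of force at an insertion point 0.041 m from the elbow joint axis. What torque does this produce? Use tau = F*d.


tau = F * d
tau = 727.56 * 0.041
tau = 29.83 N*m

29.83 N*m


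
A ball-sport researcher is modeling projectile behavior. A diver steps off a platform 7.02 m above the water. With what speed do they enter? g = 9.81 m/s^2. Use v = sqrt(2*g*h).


v = sqrt(2 * g * h)
v = sqrt(2 * 9.81 * 7.02)
v = sqrt(137.7324) = 11.7359 m/s

11.7359 m/s


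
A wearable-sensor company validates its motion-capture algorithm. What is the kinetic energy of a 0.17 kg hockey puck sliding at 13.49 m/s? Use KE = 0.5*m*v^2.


KE = 0.5 * m * v^2
KE = 0.5 * 0.17 * 13.49^2
KE = 0.5 * 0.17 * 181.9801 = 15.4683 J

15.4683 J


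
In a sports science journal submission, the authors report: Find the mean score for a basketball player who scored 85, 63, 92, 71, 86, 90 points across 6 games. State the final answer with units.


Average = sum / n
Sum = 487
Average = 487 / 6 = 81.1667

81.1667


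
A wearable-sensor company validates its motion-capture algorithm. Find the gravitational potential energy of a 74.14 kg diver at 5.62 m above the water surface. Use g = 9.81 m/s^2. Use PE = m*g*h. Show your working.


PE = m * g * h
PE = 74.14 * 9.81 * 5.62
PE = 727.3134 * 5.62 = 4087.5013 J

4087.5013 J


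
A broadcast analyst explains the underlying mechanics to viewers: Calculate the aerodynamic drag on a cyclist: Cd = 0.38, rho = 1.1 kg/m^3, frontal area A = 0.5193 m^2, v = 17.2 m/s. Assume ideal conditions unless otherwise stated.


Fd = 0.5 * Cd * rho * A * v^2
Fd = 0.5 * 0.38 * 1.1 * 0.5193 * 17.2^2
v^2 = 295.84
Fd = 0.5 * 0.38 * 1.1 * 0.5193 * 295.84 = 32.1086 N

32.1086 N


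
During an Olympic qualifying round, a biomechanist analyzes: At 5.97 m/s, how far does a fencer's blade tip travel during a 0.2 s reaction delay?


d = v * t
d = 5.97 * 0.2
d = 1.194 m

1.194 m


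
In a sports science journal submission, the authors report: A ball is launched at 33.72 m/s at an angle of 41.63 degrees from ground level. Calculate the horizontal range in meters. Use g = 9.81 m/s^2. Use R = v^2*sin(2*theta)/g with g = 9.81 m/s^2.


R = v^2 * sin(2*theta) / g
Convert angle to radians: theta = 41.63 deg = 0.7266 rad
sin(2*theta) = sin(1.4532) = 0.9931
R = 33.72^2 * 0.9931 / 9.81
R = 1137.0384 * 0.9931 / 9.81 = 115.105 m

115.105 m


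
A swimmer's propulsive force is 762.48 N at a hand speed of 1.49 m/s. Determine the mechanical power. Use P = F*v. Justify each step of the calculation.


P = F * v
P = 762.48 * 1.49
P = 1136.0952 W

1136.0952 W


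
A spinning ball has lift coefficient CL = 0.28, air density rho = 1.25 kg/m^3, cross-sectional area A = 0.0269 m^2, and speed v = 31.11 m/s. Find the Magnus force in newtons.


FM = 0.5 * CL * rho * A * v^2
FM = 0.5 * 0.28 * 1.25 * 0.0269 * 31.11^2
v^2 = 967.8321
FM = 0.5 * 0.28 * 1.25 * 0.0269 * 967.8321 = 4.5561 N

4.5561 N


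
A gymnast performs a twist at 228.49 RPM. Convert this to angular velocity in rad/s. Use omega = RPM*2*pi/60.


omega = RPM * 2 * pi / 60
omega = 228.49 * 2 * 3.14159 / 60
omega = 1435.645 / 60 = 23.9274 rad/s

23.9274 rad/s


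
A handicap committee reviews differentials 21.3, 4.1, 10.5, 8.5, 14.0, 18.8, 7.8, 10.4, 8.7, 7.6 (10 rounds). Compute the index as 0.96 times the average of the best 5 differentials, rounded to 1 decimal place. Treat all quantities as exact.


All differentials: 21.3, 4.1, 10.5, 8.5, 14.0, 18.8, 7.8, 10.4, 8.7, 7.6
Sorted: 4.1, 7.6, 7.8, 8.5, 8.7, 10.4, 10.5, 14.0, 18.8, 21.3
Best 5: 4.1, 7.6, 7.8, 8.5, 8.7
Average of best = 36.7 / 5 = 7.34
Raw index = 7.34 * 0.96 = 7.0464
Handicap index = round(7.0464, 1) = 7.0

7.0


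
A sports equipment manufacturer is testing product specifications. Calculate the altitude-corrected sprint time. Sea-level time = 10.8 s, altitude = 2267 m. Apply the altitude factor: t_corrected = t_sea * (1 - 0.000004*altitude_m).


Correction factor = 1 - 0.000004 * 2267 = 0.990932
t_corrected = t_sea * factor = 10.8 * 0.990932
t_corrected = 10.7021 s

10.7021 s


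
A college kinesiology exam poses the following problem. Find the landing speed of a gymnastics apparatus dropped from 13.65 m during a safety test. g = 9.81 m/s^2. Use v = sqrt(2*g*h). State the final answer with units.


v = sqrt(2 * g * h)
v = sqrt(2 * 9.81 * 13.65)
v = sqrt(267.813) = 16.365 m/s

16.365 m/s


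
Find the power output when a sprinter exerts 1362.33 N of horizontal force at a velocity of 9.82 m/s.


P = F * v
P = 1362.33 * 9.82
P = 13378.0806 W

13378.0806 W


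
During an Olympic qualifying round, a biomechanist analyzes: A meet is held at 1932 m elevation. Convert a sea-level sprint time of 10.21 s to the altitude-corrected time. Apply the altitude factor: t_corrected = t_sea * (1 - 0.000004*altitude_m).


Correction factor = 1 - 0.000004 * 1932 = 0.992272
t_corrected = t_sea * factor = 10.21 * 0.992272
t_corrected = 10.1311 s

10.1311 s


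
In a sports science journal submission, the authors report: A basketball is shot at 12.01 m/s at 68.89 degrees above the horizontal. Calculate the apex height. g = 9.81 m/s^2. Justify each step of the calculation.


H = (v*sin(theta))^2 / (2*g)
vy = v*sin(theta) = 12.01 * sin(68.89 deg) = 11.204 m/s
H = vy^2 / (2*g) = 125.53 / (2*9.81)
H = 125.53 / 19.62 = 6.3981 m

6.3981 m


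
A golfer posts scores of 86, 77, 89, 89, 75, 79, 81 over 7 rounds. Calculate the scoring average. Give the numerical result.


Average = sum / n
Sum = 576
Average = 576 / 7 = 82.2857

82.2857


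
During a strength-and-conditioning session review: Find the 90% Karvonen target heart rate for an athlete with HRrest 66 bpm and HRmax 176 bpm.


Target = HRrest + pct*(HRmax - HRrest)
Heart rate reserve = HRmax - HRrest = 176 - 66 = 110 bpm
Fraction = 90% = 0.9
Target = 66 + 0.9 * 110
Target = 66 + 99 = 165 bpm

165 bpm


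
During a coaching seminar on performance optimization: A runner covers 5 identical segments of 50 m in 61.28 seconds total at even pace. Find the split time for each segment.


Split time = total_time / n_laps = 61.28 / 5
Split time = 12.256 s per lap

12.256 s


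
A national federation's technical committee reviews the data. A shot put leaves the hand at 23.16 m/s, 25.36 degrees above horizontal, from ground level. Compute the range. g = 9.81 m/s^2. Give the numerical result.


R = v^2 * sin(2*theta) / g
Convert angle to radians: theta = 25.36 deg = 0.4426 rad
sin(2*theta) = sin(0.8852) = 0.7741
R = 23.16^2 * 0.7741 / 9.81
R = 536.3856 * 0.7741 / 9.81 = 42.3237 m

42.3237 m


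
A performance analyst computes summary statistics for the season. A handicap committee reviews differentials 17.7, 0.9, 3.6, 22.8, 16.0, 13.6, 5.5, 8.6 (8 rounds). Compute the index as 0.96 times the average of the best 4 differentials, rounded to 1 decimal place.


All differentials: 17.7, 0.9, 3.6, 22.8, 16.0, 13.6, 5.5, 8.6
Sorted: 0.9, 3.6, 5.5, 8.6, 13.6, 16.0, 17.7, 22.8
Best 4: 0.9, 3.6, 5.5, 8.6
Average of best = 18.6 / 4 = 4.65
Raw index = 4.65 * 0.96 = 4.464
Handicap index = round(4.464, 1) = 4.5

4.5


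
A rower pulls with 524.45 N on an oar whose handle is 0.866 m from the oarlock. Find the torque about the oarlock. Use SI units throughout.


tau = F * d
tau = 524.45 * 0.866
tau = 454.1737 N*m

454.1737 N*m


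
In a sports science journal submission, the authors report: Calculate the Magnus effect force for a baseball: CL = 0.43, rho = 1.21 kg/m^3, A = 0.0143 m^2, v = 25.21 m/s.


FM = 0.5 * CL * rho * A * v^2
FM = 0.5 * 0.43 * 1.21 * 0.0143 * 25.21^2
v^2 = 635.5441
FM = 0.5 * 0.43 * 1.21 * 0.0143 * 635.5441 = 2.3643 N

2.3643 N


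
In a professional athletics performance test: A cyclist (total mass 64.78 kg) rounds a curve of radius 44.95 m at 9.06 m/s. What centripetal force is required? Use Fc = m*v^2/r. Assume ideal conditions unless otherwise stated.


Fc = m * v^2 / r
v^2 = 9.06^2 = 82.0836
Fc = 64.78 * 82.0836 / 44.95
Fc = 5317.3756 / 44.95 = 118.2953 N

118.2953 N


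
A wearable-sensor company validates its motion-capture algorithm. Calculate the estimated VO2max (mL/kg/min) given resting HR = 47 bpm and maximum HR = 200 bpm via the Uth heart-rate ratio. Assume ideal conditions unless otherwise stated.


VO2max = 15.3 * HRmax / HRrest
VO2max = 15.3 * 200 / 47
VO2max = 3060 / 47 = 65.1064 mL/kg/min

65.1064 mL/kg/min


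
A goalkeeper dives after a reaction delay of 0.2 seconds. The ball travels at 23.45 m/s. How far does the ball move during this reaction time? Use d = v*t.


d = v * t
d = 23.45 * 0.2
d = 4.69 m

4.69 m


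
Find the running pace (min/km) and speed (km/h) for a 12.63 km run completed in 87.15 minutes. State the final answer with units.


Pace = time / distance = 87.15 min / 12.63 km = 6.9002 min/km
Speed = distance / time_in_hours = 12.63 / 1.4525 hr
Speed = 8.6954 km/h

6.9002 min/km, 8.6954 km/h


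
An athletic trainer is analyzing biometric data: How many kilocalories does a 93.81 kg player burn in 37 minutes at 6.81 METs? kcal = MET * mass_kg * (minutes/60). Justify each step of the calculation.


kcal = MET * mass * time_hr
Convert time: 37 min = 0.6167 hr
kcal = 6.81 * 93.81 * 0.6167
kcal = 393.9551 kcal

393.9551 kcal


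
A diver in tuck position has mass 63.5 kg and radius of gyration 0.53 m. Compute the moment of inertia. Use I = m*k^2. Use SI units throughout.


I = m * k^2
I = 63.5 * 0.53^2
I = 63.5 * 0.2809 = 17.8372 kg*m^2

17.8372 kg*m^2


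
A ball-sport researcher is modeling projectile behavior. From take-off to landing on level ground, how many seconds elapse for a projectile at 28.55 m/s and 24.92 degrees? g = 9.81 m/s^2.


T = 2*v*sin(theta)/g
sin(theta) = sin(24.92 deg) = 0.4214
T = 2*28.55*0.4214 / 9.81
T = 24.0592 / 9.81 = 2.4525 s

2.4525 s


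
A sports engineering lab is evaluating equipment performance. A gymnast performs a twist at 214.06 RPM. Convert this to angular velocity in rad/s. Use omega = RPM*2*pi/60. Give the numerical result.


omega = RPM * 2 * pi / 60
omega = 214.06 * 2 * 3.14159 / 60
omega = 1344.9786 / 60 = 22.4163 rad/s

22.4163 rad/s


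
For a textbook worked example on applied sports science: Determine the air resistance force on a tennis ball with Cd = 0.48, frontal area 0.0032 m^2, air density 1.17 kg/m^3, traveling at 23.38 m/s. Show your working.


Fd = 0.5 * Cd * rho * A * v^2
Fd = 0.5 * 0.48 * 1.17 * 0.0032 * 23.38^2
v^2 = 546.6244
Fd = 0.5 * 0.48 * 1.17 * 0.0032 * 546.6244 = 0.4912 N

0.4912 N


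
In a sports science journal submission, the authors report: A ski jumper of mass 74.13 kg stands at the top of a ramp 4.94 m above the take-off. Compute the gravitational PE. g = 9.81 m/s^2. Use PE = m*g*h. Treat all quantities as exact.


PE = m * g * h
PE = 74.13 * 9.81 * 4.94
PE = 727.2153 * 4.94 = 3592.4436 J

3592.4436 J


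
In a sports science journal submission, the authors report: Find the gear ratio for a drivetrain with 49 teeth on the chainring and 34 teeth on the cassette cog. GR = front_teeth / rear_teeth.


GR = front_teeth / rear_teeth
GR = 49 / 34
GR = 1.4412

1.4412


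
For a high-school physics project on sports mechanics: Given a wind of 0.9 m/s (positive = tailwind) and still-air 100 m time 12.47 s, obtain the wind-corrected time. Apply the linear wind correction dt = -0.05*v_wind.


dt = -0.05 * v_wind = -0.05 * 0.9 = -0.045 s
t_corrected = t_still + dt = 12.47 + (-0.045)
t_corrected = 12.425 s

12.425 s


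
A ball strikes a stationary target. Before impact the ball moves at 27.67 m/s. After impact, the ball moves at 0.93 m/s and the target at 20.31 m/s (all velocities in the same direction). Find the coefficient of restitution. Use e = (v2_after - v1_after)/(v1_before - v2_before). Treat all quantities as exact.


e = (v2_after - v1_after) / (v1_before - v2_before)
Numerator = 20.31 - 0.93 = 19.38
Denominator = 27.67 - 0 = 27.67
e = 19.38 / 27.67 = 0.7004

0.7004


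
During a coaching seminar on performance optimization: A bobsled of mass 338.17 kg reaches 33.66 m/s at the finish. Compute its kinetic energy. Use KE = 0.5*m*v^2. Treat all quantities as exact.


KE = 0.5 * m * v^2
KE = 0.5 * 338.17 * 33.66^2
KE = 0.5 * 338.17 * 1132.9956 = 191572.561 J

191572.561 J


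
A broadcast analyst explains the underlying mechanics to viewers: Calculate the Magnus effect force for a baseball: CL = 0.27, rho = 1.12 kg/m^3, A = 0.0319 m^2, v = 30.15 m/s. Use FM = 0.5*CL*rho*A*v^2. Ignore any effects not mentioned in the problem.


FM = 0.5 * CL * rho * A * v^2
FM = 0.5 * 0.27 * 1.12 * 0.0319 * 30.15^2
v^2 = 909.0225
FM = 0.5 * 0.27 * 1.12 * 0.0319 * 909.0225 = 4.3845 N

4.3845 N


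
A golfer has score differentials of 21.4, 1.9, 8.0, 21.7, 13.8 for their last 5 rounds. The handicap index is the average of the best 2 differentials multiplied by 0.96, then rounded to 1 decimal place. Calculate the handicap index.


All differentials: 21.4, 1.9, 8.0, 21.7, 13.8
Sorted: 1.9, 8.0, 13.8, 21.4, 21.7
Best 2: 1.9, 8.0
Average of best = 9.9 / 2 = 4.95
Raw index = 4.95 * 0.96 = 4.752
Handicap index = round(4.752, 1) = 4.8

4.8


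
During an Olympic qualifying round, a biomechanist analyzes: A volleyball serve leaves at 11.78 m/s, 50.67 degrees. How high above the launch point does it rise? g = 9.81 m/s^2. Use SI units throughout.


H = (v*sin(theta))^2 / (2*g)
vy = v*sin(theta) = 11.78 * sin(50.67 deg) = 9.1119 m/s
H = vy^2 / (2*g) = 83.0273 / (2*9.81)
H = 83.0273 / 19.62 = 4.2318 m

4.2318 m


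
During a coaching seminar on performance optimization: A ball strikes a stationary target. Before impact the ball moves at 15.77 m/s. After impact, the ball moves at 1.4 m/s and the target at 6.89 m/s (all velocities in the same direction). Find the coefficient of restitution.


e = (v2_after - v1_after) / (v1_before - v2_before)
Numerator = 6.89 - 1.4 = 5.49
Denominator = 15.77 - 0 = 15.77
e = 5.49 / 15.77 = 0.3481

0.3481


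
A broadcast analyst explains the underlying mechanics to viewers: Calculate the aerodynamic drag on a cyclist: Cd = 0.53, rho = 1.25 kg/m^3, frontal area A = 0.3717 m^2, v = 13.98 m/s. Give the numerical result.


Fd = 0.5 * Cd * rho * A * v^2
Fd = 0.5 * 0.53 * 1.25 * 0.3717 * 13.98^2
v^2 = 195.4404
Fd = 0.5 * 0.53 * 1.25 * 0.3717 * 195.4404 = 24.0637 N

24.0637 N


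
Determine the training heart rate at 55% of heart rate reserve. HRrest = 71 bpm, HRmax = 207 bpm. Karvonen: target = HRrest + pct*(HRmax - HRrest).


Target = HRrest + pct*(HRmax - HRrest)
Heart rate reserve = HRmax - HRrest = 207 - 71 = 136 bpm
Fraction = 55% = 0.55
Target = 71 + 0.55 * 136
Target = 71 + 74.8 = 145.8 bpm

145.8 bpm


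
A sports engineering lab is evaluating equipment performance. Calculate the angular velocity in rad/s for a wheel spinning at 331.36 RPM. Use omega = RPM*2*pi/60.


omega = RPM * 2 * pi / 60
omega = 331.36 * 2 * 3.14159 / 60
omega = 2081.9963 / 60 = 34.6999 rad/s

34.6999 rad/s


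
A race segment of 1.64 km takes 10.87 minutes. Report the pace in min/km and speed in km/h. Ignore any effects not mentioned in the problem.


Pace = time / distance = 10.87 min / 1.64 km = 6.628 min/km
Speed = distance / time_in_hours = 1.64 / 0.1812 hr
Speed = 9.0524 km/h

6.628 min/km, 9.0524 km/h


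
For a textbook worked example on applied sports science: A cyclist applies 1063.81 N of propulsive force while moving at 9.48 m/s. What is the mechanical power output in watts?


P = F * v
P = 1063.81 * 9.48
P = 10084.9188 W

10084.9188 W


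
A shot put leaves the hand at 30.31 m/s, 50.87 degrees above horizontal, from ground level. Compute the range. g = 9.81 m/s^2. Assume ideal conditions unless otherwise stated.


R = v^2 * sin(2*theta) / g
Convert angle to radians: theta = 50.87 deg = 0.8878 rad
sin(2*theta) = sin(1.7757) = 0.9791
R = 30.31^2 * 0.9791 / 9.81
R = 918.6961 * 0.9791 / 9.81 = 91.6899 m

91.6899 m


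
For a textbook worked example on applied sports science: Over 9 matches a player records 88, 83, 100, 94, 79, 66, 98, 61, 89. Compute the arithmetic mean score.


Average = sum / n
Sum = 758
Average = 758 / 9 = 84.2222

84.2222


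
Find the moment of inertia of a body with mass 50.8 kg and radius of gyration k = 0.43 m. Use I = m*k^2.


I = m * k^2
I = 50.8 * 0.43^2
I = 50.8 * 0.1849 = 9.3929 kg*m^2

9.3929 kg*m^2


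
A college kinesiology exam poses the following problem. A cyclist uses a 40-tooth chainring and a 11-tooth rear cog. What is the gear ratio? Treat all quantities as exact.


GR = front_teeth / rear_teeth
GR = 40 / 11
GR = 3.6364

3.6364


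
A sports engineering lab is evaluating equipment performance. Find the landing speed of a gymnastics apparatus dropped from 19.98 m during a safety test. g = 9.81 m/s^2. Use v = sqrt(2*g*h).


v = sqrt(2 * g * h)
v = sqrt(2 * 9.81 * 19.98)
v = sqrt(392.0076) = 19.7992 m/s

19.7992 m/s


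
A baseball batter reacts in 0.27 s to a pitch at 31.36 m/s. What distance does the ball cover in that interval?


d = v * t
d = 31.36 * 0.27
d = 8.4672 m

8.4672 m


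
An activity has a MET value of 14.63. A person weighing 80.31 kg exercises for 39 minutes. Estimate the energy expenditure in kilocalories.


kcal = MET * mass * time_hr
Convert time: 39 min = 0.65 hr
kcal = 14.63 * 80.31 * 0.65
kcal = 763.7079 kcal

763.7079 kcal


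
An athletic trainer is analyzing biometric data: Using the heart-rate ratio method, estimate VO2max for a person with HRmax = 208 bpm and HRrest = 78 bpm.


VO2max = 15.3 * HRmax / HRrest
VO2max = 15.3 * 208 / 78
VO2max = 3182.4 / 78 = 40.8 mL/kg/min

40.8 mL/kg/min


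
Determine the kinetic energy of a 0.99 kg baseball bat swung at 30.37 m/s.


KE = 0.5 * m * v^2
KE = 0.5 * 0.99 * 30.37^2
KE = 0.5 * 0.99 * 922.3369 = 456.5568 J

456.5568 J


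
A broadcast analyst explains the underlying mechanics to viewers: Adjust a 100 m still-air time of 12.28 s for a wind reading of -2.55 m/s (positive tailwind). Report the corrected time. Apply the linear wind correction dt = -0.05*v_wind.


dt = -0.05 * v_wind = -0.05 * -2.55 = 0.1275 s
t_corrected = t_still + dt = 12.28 + (0.1275)
t_corrected = 12.4075 s

12.4075 s


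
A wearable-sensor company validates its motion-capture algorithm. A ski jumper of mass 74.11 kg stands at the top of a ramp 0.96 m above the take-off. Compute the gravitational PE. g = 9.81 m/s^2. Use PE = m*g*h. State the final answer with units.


PE = m * g * h
PE = 74.11 * 9.81 * 0.96
PE = 727.0191 * 0.96 = 697.9383 J

697.9383 J


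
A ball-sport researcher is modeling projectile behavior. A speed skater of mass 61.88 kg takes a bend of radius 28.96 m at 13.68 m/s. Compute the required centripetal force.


Fc = m * v^2 / r
v^2 = 13.68^2 = 187.1424
Fc = 61.88 * 187.1424 / 28.96
Fc = 11580.3717 / 28.96 = 399.8747 N

399.8747 N


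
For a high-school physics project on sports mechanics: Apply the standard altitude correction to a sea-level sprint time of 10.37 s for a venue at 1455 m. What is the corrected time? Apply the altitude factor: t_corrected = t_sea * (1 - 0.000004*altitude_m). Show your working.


Correction factor = 1 - 0.000004 * 1455 = 0.99418
t_corrected = t_sea * factor = 10.37 * 0.99418
t_corrected = 10.3096 s

10.3096 s


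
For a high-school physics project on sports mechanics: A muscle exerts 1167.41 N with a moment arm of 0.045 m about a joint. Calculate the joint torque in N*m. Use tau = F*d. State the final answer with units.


tau = F * d
tau = 1167.41 * 0.045
tau = 52.5335 N*m

52.5335 N*m


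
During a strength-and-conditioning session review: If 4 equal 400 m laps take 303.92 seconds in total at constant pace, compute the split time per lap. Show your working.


Split time = total_time / n_laps = 303.92 / 4
Split time = 75.98 s per lap

75.98 s


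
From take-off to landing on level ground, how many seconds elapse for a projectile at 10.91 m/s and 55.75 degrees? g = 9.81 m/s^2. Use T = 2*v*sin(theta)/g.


T = 2*v*sin(theta)/g
sin(theta) = sin(55.75 deg) = 0.8266
T = 2*10.91*0.8266 / 9.81
T = 18.0362 / 9.81 = 1.8386 s

1.8386 s


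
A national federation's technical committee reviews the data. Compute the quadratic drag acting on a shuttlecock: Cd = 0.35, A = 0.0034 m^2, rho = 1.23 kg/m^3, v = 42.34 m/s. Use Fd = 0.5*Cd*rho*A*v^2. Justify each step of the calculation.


Fd = 0.5 * Cd * rho * A * v^2
Fd = 0.5 * 0.35 * 1.23 * 0.0034 * 42.34^2
v^2 = 1792.6756
Fd = 0.5 * 0.35 * 1.23 * 0.0034 * 1792.6756 = 1.312 N

1.312 N


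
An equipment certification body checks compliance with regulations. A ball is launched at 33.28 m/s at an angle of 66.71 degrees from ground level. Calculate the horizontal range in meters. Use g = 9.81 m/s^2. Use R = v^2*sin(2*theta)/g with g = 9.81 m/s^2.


R = v^2 * sin(2*theta) / g
Convert angle to radians: theta = 66.71 deg = 1.1643 rad
sin(2*theta) = sin(2.3286) = 0.7263
R = 33.28^2 * 0.7263 / 9.81
R = 1107.5584 * 0.7263 / 9.81 = 82.0039 m

82.0039 m


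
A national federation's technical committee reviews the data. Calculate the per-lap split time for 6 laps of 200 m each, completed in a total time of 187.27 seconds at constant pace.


Split time = total_time / n_laps = 187.27 / 6
Split time = 31.2117 s per lap

31.2117 s


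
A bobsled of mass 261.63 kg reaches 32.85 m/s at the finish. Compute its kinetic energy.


KE = 0.5 * m * v^2
KE = 0.5 * 261.63 * 32.85^2
KE = 0.5 * 261.63 * 1079.1225 = 141165.4098 J

141165.4098 J


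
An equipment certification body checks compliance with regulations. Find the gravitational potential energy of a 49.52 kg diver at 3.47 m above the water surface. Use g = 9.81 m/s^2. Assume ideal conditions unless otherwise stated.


PE = m * g * h
PE = 49.52 * 9.81 * 3.47
PE = 485.7912 * 3.47 = 1685.6955 J

1685.6955 J


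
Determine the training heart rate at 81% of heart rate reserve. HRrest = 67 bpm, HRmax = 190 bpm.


Target = HRrest + pct*(HRmax - HRrest)
Heart rate reserve = HRmax - HRrest = 190 - 67 = 123 bpm
Fraction = 81% = 0.81
Target = 67 + 0.81 * 123
Target = 67 + 99.63 = 166.63 bpm

166.63 bpm


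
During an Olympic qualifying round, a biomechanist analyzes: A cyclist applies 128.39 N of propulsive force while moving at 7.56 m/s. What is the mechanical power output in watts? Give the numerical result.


P = F * v
P = 128.39 * 7.56
P = 970.6284 W

970.6284 W


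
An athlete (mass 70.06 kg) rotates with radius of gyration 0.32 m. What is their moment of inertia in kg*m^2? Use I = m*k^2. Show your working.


I = m * k^2
I = 70.06 * 0.32^2
I = 70.06 * 0.1024 = 7.1741 kg*m^2

7.1741 kg*m^2


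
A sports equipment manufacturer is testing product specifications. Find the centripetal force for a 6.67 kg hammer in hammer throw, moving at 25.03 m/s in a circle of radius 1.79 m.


Fc = m * v^2 / r
v^2 = 25.03^2 = 626.5009
Fc = 6.67 * 626.5009 / 1.79
Fc = 4178.761 / 1.79 = 2334.5034 N

2334.5034 N


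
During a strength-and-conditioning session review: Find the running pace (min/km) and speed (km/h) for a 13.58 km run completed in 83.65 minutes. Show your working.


Pace = time / distance = 83.65 min / 13.58 km = 6.1598 min/km
Speed = distance / time_in_hours = 13.58 / 1.3942 hr
Speed = 9.7406 km/h

6.1598 min/km, 9.7406 km/h


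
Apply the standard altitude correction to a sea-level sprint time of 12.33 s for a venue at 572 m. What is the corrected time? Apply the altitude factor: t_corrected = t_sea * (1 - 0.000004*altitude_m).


Correction factor = 1 - 0.000004 * 572 = 0.997712
t_corrected = t_sea * factor = 12.33 * 0.997712
t_corrected = 12.3018 s

12.3018 s


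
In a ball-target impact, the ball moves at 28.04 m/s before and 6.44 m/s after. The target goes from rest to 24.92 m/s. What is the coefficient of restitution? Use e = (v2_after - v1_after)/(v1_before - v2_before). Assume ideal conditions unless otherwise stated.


e = (v2_after - v1_after) / (v1_before - v2_before)
Numerator = 24.92 - 6.44 = 18.48
Denominator = 28.04 - 0 = 28.04
e = 18.48 / 28.04 = 0.6591

0.6591


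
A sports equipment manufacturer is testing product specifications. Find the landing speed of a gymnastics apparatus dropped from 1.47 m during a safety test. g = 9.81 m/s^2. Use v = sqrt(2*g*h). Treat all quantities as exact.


v = sqrt(2 * g * h)
v = sqrt(2 * 9.81 * 1.47)
v = sqrt(28.8414) = 5.3704 m/s

5.3704 m/s


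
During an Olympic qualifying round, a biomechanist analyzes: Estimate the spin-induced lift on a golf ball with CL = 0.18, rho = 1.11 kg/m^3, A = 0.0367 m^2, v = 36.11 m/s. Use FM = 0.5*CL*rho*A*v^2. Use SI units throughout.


FM = 0.5 * CL * rho * A * v^2
FM = 0.5 * 0.18 * 1.11 * 0.0367 * 36.11^2
v^2 = 1303.9321
FM = 0.5 * 0.18 * 1.11 * 0.0367 * 1303.9321 = 4.7806 N

4.7806 N


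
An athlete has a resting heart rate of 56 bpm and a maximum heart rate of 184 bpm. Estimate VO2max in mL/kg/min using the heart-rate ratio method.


VO2max = 15.3 * HRmax / HRrest
VO2max = 15.3 * 184 / 56
VO2max = 2815.2 / 56 = 50.2714 mL/kg/min

50.2714 mL/kg/min


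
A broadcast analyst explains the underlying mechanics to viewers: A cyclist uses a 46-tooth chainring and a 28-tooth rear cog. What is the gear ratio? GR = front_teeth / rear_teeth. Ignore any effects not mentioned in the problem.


GR = front_teeth / rear_teeth
GR = 46 / 28
GR = 1.6429

1.6429


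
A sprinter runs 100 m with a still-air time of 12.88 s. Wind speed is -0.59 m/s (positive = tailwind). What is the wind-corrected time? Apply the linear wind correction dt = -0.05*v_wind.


dt = -0.05 * v_wind = -0.05 * -0.59 = 0.0295 s
t_corrected = t_still + dt = 12.88 + (0.0295)
t_corrected = 12.9095 s

12.9095 s


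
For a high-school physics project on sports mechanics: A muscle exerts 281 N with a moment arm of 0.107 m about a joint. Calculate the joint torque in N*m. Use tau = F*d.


tau = F * d
tau = 281 * 0.107
tau = 30.067 N*m

30.067 N*m


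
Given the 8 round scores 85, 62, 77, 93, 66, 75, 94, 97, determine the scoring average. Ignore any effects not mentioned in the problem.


Average = sum / n
Sum = 649
Average = 649 / 8 = 81.125

81.125


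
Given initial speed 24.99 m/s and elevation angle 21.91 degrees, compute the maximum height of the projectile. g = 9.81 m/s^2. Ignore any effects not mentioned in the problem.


H = (v*sin(theta))^2 / (2*g)
vy = v*sin(theta) = 24.99 * sin(21.91 deg) = 9.325 m/s
H = vy^2 / (2*g) = 86.9558 / (2*9.81)
H = 86.9558 / 19.62 = 4.432 m

4.432 m


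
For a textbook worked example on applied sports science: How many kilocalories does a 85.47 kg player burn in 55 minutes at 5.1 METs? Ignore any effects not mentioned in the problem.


kcal = MET * mass * time_hr
Convert time: 55 min = 0.9167 hr
kcal = 5.1 * 85.47 * 0.9167
kcal = 399.5722 kcal

399.5722 kcal


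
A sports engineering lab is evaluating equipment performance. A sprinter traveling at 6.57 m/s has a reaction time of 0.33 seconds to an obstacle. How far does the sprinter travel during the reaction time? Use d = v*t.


d = v * t
d = 6.57 * 0.33
d = 2.1681 m

2.1681 m


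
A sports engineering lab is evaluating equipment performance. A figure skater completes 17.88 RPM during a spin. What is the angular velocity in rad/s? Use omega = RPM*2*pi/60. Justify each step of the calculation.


omega = RPM * 2 * pi / 60
omega = 17.88 * 2 * 3.14159 / 60
omega = 112.3434 / 60 = 1.8724 rad/s

1.8724 rad/s


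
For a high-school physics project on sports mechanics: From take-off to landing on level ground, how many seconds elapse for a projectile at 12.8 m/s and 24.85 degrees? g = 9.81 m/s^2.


T = 2*v*sin(theta)/g
sin(theta) = sin(24.85 deg) = 0.4202
T = 2*12.8*0.4202 / 9.81
T = 10.7582 / 9.81 = 1.0967 s

1.0967 s


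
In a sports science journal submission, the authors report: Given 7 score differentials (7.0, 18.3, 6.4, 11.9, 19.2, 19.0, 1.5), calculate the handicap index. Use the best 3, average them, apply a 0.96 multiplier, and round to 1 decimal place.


All differentials: 7.0, 18.3, 6.4, 11.9, 19.2, 19.0, 1.5
Sorted: 1.5, 6.4, 7.0, 11.9, 18.3, 19.0, 19.2
Best 3: 1.5, 6.4, 7.0
Average of best = 14.9 / 3 = 4.9667
Raw index = 4.9667 * 0.96 = 4.768
Handicap index = round(4.768, 1) = 4.8

4.8


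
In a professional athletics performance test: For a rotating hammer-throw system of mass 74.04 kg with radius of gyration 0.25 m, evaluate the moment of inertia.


I = m * k^2
I = 74.04 * 0.25^2
I = 74.04 * 0.0625 = 4.6275 kg*m^2

4.6275 kg*m^2


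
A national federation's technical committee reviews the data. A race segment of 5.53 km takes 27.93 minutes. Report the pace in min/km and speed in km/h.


Pace = time / distance = 27.93 min / 5.53 km = 5.0506 min/km
Speed = distance / time_in_hours = 5.53 / 0.4655 hr
Speed = 11.8797 km/h

5.0506 min/km, 11.8797 km/h


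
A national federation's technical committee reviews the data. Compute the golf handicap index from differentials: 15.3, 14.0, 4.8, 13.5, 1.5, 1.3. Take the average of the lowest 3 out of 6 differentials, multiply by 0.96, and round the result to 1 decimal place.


All differentials: 15.3, 14.0, 4.8, 13.5, 1.5, 1.3
Sorted: 1.3, 1.5, 4.8, 13.5, 14.0, 15.3
Best 3: 1.3, 1.5, 4.8
Average of best = 7.6 / 3 = 2.5333
Raw index = 2.5333 * 0.96 = 2.432
Handicap index = round(2.432, 1) = 2.4

2.4


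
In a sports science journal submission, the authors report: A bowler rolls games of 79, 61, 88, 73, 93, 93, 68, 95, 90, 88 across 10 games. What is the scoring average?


Average = sum / n
Sum = 828
Average = 828 / 10 = 82.8

82.8


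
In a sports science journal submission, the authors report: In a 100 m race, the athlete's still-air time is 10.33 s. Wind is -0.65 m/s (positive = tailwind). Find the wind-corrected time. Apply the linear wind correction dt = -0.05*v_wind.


dt = -0.05 * v_wind = -0.05 * -0.65 = 0.0325 s
t_corrected = t_still + dt = 10.33 + (0.0325)
t_corrected = 10.3625 s

10.3625 s


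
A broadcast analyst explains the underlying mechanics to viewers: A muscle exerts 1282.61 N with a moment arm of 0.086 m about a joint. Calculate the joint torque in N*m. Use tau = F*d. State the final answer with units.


tau = F * d
tau = 1282.61 * 0.086
tau = 110.3045 N*m

110.3045 N*m


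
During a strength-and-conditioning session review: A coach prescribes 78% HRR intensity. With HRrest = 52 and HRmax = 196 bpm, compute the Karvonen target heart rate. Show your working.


Target = HRrest + pct*(HRmax - HRrest)
Heart rate reserve = HRmax - HRrest = 196 - 52 = 144 bpm
Fraction = 78% = 0.78
Target = 52 + 0.78 * 144
Target = 52 + 112.32 = 164.32 bpm

164.32 bpm


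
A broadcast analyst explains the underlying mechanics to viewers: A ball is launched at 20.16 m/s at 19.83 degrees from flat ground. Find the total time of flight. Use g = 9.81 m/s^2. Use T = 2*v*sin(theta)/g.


T = 2*v*sin(theta)/g
sin(theta) = sin(19.83 deg) = 0.3392
T = 2*20.16*0.3392 / 9.81
T = 13.6778 / 9.81 = 1.3943 s

1.3943 s


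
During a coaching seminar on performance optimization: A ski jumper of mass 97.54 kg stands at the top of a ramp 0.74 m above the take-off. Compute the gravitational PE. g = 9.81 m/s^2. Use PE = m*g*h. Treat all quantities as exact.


PE = m * g * h
PE = 97.54 * 9.81 * 0.74
PE = 956.8674 * 0.74 = 708.0819 J

708.0819 J


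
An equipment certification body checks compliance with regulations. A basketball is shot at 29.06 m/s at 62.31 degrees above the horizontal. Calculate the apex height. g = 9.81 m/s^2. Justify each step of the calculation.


H = (v*sin(theta))^2 / (2*g)
vy = v*sin(theta) = 29.06 * sin(62.31 deg) = 25.7319 m/s
H = vy^2 / (2*g) = 662.1305 / (2*9.81)
H = 662.1305 / 19.62 = 33.7477 m

33.7477 m


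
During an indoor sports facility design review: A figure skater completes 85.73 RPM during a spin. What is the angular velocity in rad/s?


omega = RPM * 2 * pi / 60
omega = 85.73 * 2 * 3.14159 / 60
omega = 538.6575 / 60 = 8.9776 rad/s

8.9776 rad/s


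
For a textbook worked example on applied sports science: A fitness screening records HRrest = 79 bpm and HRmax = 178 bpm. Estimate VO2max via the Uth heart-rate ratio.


VO2max = 15.3 * HRmax / HRrest
VO2max = 15.3 * 178 / 79
VO2max = 2723.4 / 79 = 34.4734 mL/kg/min

34.4734 mL/kg/min


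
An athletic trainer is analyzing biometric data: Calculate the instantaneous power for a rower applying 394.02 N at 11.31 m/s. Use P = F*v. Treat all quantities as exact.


P = F * v
P = 394.02 * 11.31
P = 4456.3662 W

4456.3662 W


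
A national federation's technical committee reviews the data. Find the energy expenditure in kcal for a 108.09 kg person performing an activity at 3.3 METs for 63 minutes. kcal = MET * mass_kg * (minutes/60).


kcal = MET * mass * time_hr
Convert time: 63 min = 1.05 hr
kcal = 3.3 * 108.09 * 1.05
kcal = 374.5319 kcal

374.5319 kcal


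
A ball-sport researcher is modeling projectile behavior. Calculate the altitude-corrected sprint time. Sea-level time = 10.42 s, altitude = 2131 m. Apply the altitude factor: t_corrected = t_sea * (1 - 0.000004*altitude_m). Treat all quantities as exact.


Correction factor = 1 - 0.000004 * 2131 = 0.991476
t_corrected = t_sea * factor = 10.42 * 0.991476
t_corrected = 10.3312 s

10.3312 s


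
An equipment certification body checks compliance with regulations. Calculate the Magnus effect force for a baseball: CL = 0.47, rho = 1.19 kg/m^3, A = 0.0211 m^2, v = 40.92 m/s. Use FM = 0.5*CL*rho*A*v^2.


FM = 0.5 * CL * rho * A * v^2
FM = 0.5 * 0.47 * 1.19 * 0.0211 * 40.92^2
v^2 = 1674.4464
FM = 0.5 * 0.47 * 1.19 * 0.0211 * 1674.4464 = 9.8803 N

9.8803 N


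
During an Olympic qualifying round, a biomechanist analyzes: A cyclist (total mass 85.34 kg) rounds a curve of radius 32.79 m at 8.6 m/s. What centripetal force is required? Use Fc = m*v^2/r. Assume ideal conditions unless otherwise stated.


Fc = m * v^2 / r
v^2 = 8.6^2 = 73.96
Fc = 85.34 * 73.96 / 32.79
Fc = 6311.7464 / 32.79 = 192.49 N

192.49 N


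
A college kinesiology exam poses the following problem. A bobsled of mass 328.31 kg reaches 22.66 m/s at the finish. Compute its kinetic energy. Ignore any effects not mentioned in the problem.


KE = 0.5 * m * v^2
KE = 0.5 * 328.31 * 22.66^2
KE = 0.5 * 328.31 * 513.4756 = 84289.5871 J

84289.5871 J


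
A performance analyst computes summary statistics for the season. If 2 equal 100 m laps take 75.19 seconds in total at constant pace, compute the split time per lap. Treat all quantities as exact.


Split time = total_time / n_laps = 75.19 / 2
Split time = 37.595 s per lap

37.595 s


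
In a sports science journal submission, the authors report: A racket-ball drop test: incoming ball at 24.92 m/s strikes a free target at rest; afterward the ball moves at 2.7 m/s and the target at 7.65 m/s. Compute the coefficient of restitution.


e = (v2_after - v1_after) / (v1_before - v2_before)
Numerator = 7.65 - 2.7 = 4.95
Denominator = 24.92 - 0 = 24.92
e = 4.95 / 24.92 = 0.1986

0.1986


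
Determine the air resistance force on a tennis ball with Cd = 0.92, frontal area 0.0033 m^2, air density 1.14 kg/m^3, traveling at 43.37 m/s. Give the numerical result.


Fd = 0.5 * Cd * rho * A * v^2
Fd = 0.5 * 0.92 * 1.14 * 0.0033 * 43.37^2
v^2 = 1880.9569
Fd = 0.5 * 0.92 * 1.14 * 0.0033 * 1880.9569 = 3.255 N

3.255 N


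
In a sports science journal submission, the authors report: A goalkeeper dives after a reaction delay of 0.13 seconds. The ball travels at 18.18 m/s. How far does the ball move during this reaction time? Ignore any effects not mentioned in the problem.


d = v * t
d = 18.18 * 0.13
d = 2.3634 m

2.3634 m


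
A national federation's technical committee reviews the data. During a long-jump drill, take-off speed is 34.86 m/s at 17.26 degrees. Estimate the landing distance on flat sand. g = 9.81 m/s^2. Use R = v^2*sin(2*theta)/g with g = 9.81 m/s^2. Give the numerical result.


R = v^2 * sin(2*theta) / g
Convert angle to radians: theta = 17.26 deg = 0.3012 rad
sin(2*theta) = sin(0.6025) = 0.5667
R = 34.86^2 * 0.5667 / 9.81
R = 1215.2196 * 0.5667 / 9.81 = 70.1995 m

70.1995 m


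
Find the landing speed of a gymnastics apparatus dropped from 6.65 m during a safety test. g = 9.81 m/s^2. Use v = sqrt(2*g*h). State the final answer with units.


v = sqrt(2 * g * h)
v = sqrt(2 * 9.81 * 6.65)
v = sqrt(130.473) = 11.4225 m/s

11.4225 m/s


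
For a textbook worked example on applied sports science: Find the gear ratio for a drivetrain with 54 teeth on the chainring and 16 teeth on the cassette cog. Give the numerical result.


GR = front_teeth / rear_teeth
GR = 54 / 16
GR = 3.375

3.375


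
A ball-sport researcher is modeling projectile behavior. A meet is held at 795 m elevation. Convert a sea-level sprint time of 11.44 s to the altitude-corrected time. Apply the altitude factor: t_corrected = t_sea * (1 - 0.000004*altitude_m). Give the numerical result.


Correction factor = 1 - 0.000004 * 795 = 0.99682
t_corrected = t_sea * factor = 11.44 * 0.99682
t_corrected = 11.4036 s

11.4036 s


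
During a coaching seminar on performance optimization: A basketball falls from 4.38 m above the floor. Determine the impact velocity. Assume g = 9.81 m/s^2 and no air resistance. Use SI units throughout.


v = sqrt(2 * g * h)
v = sqrt(2 * 9.81 * 4.38)
v = sqrt(85.9356) = 9.2701 m/s

9.2701 m/s


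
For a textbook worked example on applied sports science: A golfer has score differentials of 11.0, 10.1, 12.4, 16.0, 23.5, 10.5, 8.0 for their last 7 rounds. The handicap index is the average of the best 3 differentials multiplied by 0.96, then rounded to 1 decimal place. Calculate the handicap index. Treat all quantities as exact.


All differentials: 11.0, 10.1, 12.4, 16.0, 23.5, 10.5, 8.0
Sorted: 8.0, 10.1, 10.5, 11.0, 12.4, 16.0, 23.5
Best 3: 8.0, 10.1, 10.5
Average of best = 28.6 / 3 = 9.5333
Raw index = 9.5333 * 0.96 = 9.152
Handicap index = round(9.152, 1) = 9.2

9.2


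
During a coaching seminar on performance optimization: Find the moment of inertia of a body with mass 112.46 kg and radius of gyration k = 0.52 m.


I = m * k^2
I = 112.46 * 0.52^2
I = 112.46 * 0.2704 = 30.4092 kg*m^2

30.4092 kg*m^2
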